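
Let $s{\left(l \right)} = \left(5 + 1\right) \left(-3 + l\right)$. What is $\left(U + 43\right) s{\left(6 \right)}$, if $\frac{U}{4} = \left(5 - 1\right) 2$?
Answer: $1350$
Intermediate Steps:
$s{\left(l \right)} = -18 + 6 l$ ($s{\left(l \right)} = 6 \left(-3 + l\right) = -18 + 6 l$)
$U = 32$ ($U = 4 \left(5 - 1\right) 2 = 4 \cdot 4 \cdot 2 = 4 \cdot 8 = 32$)
$\left(U + 43\right) s{\left(6 \right)} = \left(32 + 43\right) \left(-18 + 6 \cdot 6\right) = 75 \left(-18 + 36\right) = 75 \cdot 18 = 1350$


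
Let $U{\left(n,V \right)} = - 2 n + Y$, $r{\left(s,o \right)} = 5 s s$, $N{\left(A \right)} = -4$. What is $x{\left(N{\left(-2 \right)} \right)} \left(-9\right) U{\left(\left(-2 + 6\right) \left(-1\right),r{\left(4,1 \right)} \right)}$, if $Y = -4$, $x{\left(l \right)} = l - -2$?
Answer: $72$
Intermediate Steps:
$r{\left(s,o \right)} = 5 s^{2}$
$x{\left(l \right)} = 2 + l$ ($x{\left(l \right)} = l + 2 = 2 + l$)
$U{\left(n,V \right)} = -4 - 2 n$ ($U{\left(n,V \right)} = - 2 n - 4 = -4 - 2 n$)
$x{\left(N{\left(-2 \right)} \right)} \left(-9\right) U{\left(\left(-2 + 6\right) \left(-1\right),r{\left(4,1 \right)} \right)} = \left(2 - 4\right) \left(-9\right) \left(-4 - 2 \left(-2 + 6\right) \left(-1\right)\right) = \left(-2\right) \left(-9\right) \left(-4 - 2 \cdot 4 \left(-1\right)\right) = 18 \left(-4 - -8\right) = 18 \left(-4 + 8\right) = 18 \cdot 4 = 72$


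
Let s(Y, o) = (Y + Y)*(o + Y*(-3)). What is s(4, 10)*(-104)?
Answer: 1664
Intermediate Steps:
s(Y, o) = 2*Y*(o - 3*Y) (s(Y, o) = (2*Y)*(o - 3*Y) = 2*Y*(o - 3*Y))
s(4, 10)*(-104) = (2*4*(10 - 3*4))*(-104) = (2*4*(10 - 12))*(-104) = (2*4*(-2))*(-104) = -16*(-104) = 1664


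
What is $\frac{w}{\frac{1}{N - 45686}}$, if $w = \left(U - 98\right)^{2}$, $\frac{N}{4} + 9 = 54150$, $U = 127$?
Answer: $143708398$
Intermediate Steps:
$N = 216564$ ($N = -36 + 4 \cdot 54150 = -36 + 216600 = 216564$)
$w = 841$ ($w = \left(127 - 98\right)^{2} = 29^{2} = 841$)
$\frac{w}{\frac{1}{N - 45686}} = \frac{841}{\frac{1}{216564 - 45686}} = \frac{841}{\frac{1}{170878}} = 841 \frac{1}{\frac{1}{170878}} = 841 \cdot 170878 = 143708398$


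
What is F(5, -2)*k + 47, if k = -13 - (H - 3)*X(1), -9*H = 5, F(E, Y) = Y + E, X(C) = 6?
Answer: 72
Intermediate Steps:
F(E, Y) = E + Y
H = -5/9 (H = -⅑*5 = -5/9 ≈ -0.55556)
k = 25/3 (k = -13 - (-5/9 - 3)*6 = -13 - (-32)*6/9 = -13 - 1*(-64/3) = -13 + 64/3 = 25/3 ≈ 8.3333)
F(5, -2)*k + 47 = (5 - 2)*(25/3) + 47 = 3*(25/3) + 47 = 25 + 47 = 72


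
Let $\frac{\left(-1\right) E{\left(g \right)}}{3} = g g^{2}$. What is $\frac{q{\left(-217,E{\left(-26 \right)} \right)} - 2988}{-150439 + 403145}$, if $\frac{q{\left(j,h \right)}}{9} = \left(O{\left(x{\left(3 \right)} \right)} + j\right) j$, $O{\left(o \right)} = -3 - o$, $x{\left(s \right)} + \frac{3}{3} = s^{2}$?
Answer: $\frac{221148}{126353} \approx 1.7502$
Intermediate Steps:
$E{\left(g \right)} = - 3 g^{3}$ ($E{\left(g \right)} = - 3 g g^{2} = - 3 g^{3}$)
$x{\left(s \right)} = -1 + s^{2}$
$q{\left(j,h \right)} = 9 j \left(-11 + j\right)$ ($q{\left(j,h \right)} = 9 \left(\left(-3 - \left(-1 + 3^{2}\right)\right) + j\right) j = 9 \left(\left(-3 - \left(-1 + 9\right)\right) + j\right) j = 9 \left(\left(-3 - 8\right) + j\right) j = 9 \left(-11 + j\right) j = 9 j \left(-11 + j\right)$)
$\frac{q{\left(-217,E{\left(-26 \right)} \right)} - 2988}{-150439 + 403145} = \frac{9 \left(-217\right) \left(-11 - 217\right) - 2988}{-150439 + 403145} = \frac{9 \left(-217\right) \left(-228\right) - 2988}{252706} = \left(445284 - 2988\right) \frac{1}{252706} = 442296 \cdot \frac{1}{252706} = \frac{221148}{126353}$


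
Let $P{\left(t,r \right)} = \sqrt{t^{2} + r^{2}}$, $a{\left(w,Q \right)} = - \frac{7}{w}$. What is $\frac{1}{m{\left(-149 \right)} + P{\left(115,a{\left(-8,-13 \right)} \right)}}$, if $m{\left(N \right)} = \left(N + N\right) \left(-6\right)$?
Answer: $\frac{114432}{203757967} - \frac{8 \sqrt{846449}}{203757967} \approx 0.00052548$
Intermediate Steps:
$m{\left(N \right)} = - 12 N$ ($m{\left(N \right)} = 2 N \left(-6\right) = - 12 N$)
$P{\left(t,r \right)} = \sqrt{r^{2} + t^{2}}$
$\frac{1}{m{\left(-149 \right)} + P{\left(115,a{\left(-8,-13 \right)} \right)}} = \frac{1}{\left(-12\right) \left(-149\right) + \sqrt{\left(- \frac{7}{-8}\right)^{2} + 115^{2}}} = \frac{1}{1788 + \sqrt{\left(\left(-7\right) \left(- \frac{1}{8}\right)\right)^{2} + 13225}} = \frac{1}{1788 + \sqrt{\left(\frac{7}{8}\right)^{2} + 13225}} = \frac{1}{1788 + \sqrt{\frac{49}{64} + 13225}} = \frac{1}{1788 + \sqrt{\frac{846449}{64}}} = \frac{1}{1788 + \frac{\sqrt{846449}}{8}}$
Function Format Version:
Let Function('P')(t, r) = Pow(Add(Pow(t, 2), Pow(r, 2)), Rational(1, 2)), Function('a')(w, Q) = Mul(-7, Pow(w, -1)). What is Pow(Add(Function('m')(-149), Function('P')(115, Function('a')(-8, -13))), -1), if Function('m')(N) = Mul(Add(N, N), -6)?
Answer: Add(Rational(114432, 203757967), Mul(Rational(-8, 203757967), Pow(846449, Rational(1, 2)))) ≈ 0.00052548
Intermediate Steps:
Function('m')(N) = Mul(-12, N) (Function('m')(N) = Mul(Mul(2, N), -6) = Mul(-12, N))
Function('P')(t, r) = Pow(Add(Pow(r, 2), Pow(t, 2)), Rational(1, 2))
Pow(Add(Function('m')(-149), Function('P')(115, Function('a')(-8, -13))), -1) = Pow(Add(Mul(-12, -149), Pow(Add(Pow(Mul(-7, Pow(-8, -1)), 2), Pow(115, 2)), Rational(1, 2))), -1) = Pow(Add(1788, Pow(Add(Pow(Mul(-7, Rational(-1, 8)), 2), 13225), Rational(1, 2))), -1) = Pow(Add(1788, Pow(Add(Pow(Rational(7, 8), 2), 13225), Rational(1, 2))), -1) = Pow(Add(1788, Pow(Add(Rational(49, 64), 13225), Rational(1, 2))), -1) = Pow(Add(1788, Pow(Rational(846449, 64), Rational(1, 2))), -1) = Pow(Add(1788, Mul(Rational(1, 8), Pow(846449, Rational(1, 2)))), -1)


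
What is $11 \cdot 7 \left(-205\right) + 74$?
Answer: $-15711$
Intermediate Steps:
$11 \cdot 7 \left(-205\right) + 74 = 77 \left(-205\right) + 74 = -15785 + 74 = -15711$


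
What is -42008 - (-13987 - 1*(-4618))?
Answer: -32639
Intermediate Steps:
-42008 - (-13987 - 1*(-4618)) = -42008 - (-13987 + 4618) = -42008 - 1*(-9369) = -42008 + 9369 = -32639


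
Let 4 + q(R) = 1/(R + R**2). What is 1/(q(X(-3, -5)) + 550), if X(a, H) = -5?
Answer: 20/10921 ≈ 0.0018313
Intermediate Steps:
q(R) = -4 + 1/(R + R**2)
1/(q(X(-3, -5)) + 550) = 1/((1 - 4*(-5) - 4*(-5)**2)/((-5)*(1 - 5)) + 550) = 1/(-1/5*(1 + 20 - 4*25)/(-4) + 550) = 1/(-1/5*(-1/4)*(1 + 20 - 100) + 550) = 1/(-1/5*(-1/4)*(-79) + 550) = 1/(-79/20 + 550) = 1/(10921/20) = 20/10921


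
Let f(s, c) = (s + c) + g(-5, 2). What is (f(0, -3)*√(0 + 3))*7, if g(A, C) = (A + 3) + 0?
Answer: -35*√3 ≈ -60.622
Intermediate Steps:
g(A, C) = 3 + A (g(A, C) = (3 + A) + 0 = 3 + A)
f(s, c) = -2 + c + s (f(s, c) = (s + c) + (3 - 5) = (c + s) - 2 = -2 + c + s)
(f(0, -3)*√(0 + 3))*7 = ((-2 - 3 + 0)*√(0 + 3))*7 = -5*√3*7 = -35*√3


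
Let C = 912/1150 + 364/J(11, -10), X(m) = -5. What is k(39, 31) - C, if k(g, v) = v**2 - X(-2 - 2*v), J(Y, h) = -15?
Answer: 1706842/1725 ≈ 989.47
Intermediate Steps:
k(g, v) = 5 + v**2 (k(g, v) = v**2 - 1*(-5) = v**2 + 5 = 5 + v**2)
C = -40492/1725 (C = 912/1150 + 364/(-15) = 912*(1/1150) + 364*(-1/15) = 456/575 - 364/15 = -40492/1725 ≈ -23.474)
k(39, 31) - C = (5 + 31**2) - 1*(-40492/1725) = (5 + 961) + 40492/1725 = 966 + 40492/1725 = 1706842/1725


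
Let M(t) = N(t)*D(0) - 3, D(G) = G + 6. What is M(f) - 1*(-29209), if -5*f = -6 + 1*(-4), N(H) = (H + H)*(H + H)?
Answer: 29302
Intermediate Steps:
N(H) = 4*H**2 (N(H) = (2*H)*(2*H) = 4*H**2)
D(G) = 6 + G
f = 2 (f = -(-6 + 1*(-4))/5 = -(-6 - 4)/5 = -1/5*(-10) = 2)
M(t) = -3 + 24*t**2 (M(t) = (4*t**2)*(6 + 0) - 3 = (4*t**2)*6 - 3 = 24*t**2 - 3 = -3 + 24*t**2)
M(f) - 1*(-29209) = (-3 + 24*2**2) - 1*(-29209) = (-3 + 24*4) + 29209 = (-3 + 96) + 29209 = 93 + 29209 = 29302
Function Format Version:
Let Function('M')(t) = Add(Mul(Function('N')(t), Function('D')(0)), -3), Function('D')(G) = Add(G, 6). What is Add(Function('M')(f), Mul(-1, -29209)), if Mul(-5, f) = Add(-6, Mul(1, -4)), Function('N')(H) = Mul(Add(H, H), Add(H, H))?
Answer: 29302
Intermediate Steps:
Function('N')(H) = Mul(4, Pow(H, 2)) (Function('N')(H) = Mul(Mul(2, H), Mul(2, H)) = Mul(4, Pow(H, 2)))
Function('D')(G) = Add(6, G)
f = 2 (f = Mul(Rational(-1, 5), Add(-6, Mul(1, -4))) = Mul(Rational(-1, 5), Add(-6, -4)) = Mul(Rational(-1, 5), -10) = 2)
Function('M')(t) = Add(-3, Mul(24, Pow(t, 2))) (Function('M')(t) = Add(Mul(Mul(4, Pow(t, 2)), Add(6, 0)), -3) = Add(Mul(Mul(4, Pow(t, 2)), 6), -3) = Add(Mul(24, Pow(t, 2)), -3) = Add(-3, Mul(24, Pow(t, 2))))
Add(Function('M')(f), Mul(-1, -29209)) = Add(Add(-3, Mul(24, Pow(2, 2))), Mul(-1, -29209)) = Add(Add(-3, Mul(24, 4)), 29209) = Add(Add(-3, 96), 29209) = Add(93, 29209) = 29302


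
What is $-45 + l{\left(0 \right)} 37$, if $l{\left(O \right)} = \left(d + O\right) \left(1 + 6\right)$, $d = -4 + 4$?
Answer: $-45$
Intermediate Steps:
$d = 0$
$l{\left(O \right)} = 7 O$ ($l{\left(O \right)} = \left(0 + O\right) \left(1 + 6\right) = O 7 = 7 O$)
$-45 + l{\left(0 \right)} 37 = -45 + 7 \cdot 0 \cdot 37 = -45 + 0 \cdot 37 = -45 + 0 = -45$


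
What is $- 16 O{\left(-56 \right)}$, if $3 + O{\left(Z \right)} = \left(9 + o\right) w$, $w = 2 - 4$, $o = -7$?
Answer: $112$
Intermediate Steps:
$w = -2$
$O{\left(Z \right)} = -7$ ($O{\left(Z \right)} = -3 + \left(9 - 7\right) \left(-2\right) = -3 + 2 \left(-2\right) = -3 - 4 = -7$)
$- 16 O{\left(-56 \right)} = \left(-16\right) \left(-7\right) = 112$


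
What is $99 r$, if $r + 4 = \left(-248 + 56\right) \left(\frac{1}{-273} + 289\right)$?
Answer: $- \frac{499921092}{91} \approx -5.4936 \cdot 10^{6}$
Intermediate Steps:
$r = - \frac{5049708}{91}$ ($r = -4 + \left(-248 + 56\right) \left(\frac{1}{-273} + 289\right) = -4 - 192 \left(- \frac{1}{273} + 289\right) = -4 - \frac{5049344}{91} = - \frac{5049708}{91} \approx -55491.0$)
$99 r = 99 \left(- \frac{5049708}{91}\right) = - \frac{499921092}{91}$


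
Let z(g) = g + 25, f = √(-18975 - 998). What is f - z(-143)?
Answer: 118 + I*√19973 ≈ 118.0 + 141.33*I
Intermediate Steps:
f = I*√19973 (f = √(-19973) = I*√19973 ≈ 141.33*I)
z(g) = 25 + g
f - z(-143) = I*√19973 - (25 - 143) = I*√19973 - 1*(-118) = I*√19973 + 118 = 118 + I*√19973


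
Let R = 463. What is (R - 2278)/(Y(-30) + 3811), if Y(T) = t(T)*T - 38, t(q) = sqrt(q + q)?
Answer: -6847995/14289529 - 108900*I*sqrt(15)/14289529 ≈ -0.47923 - 0.029516*I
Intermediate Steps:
t(q) = sqrt(2)*sqrt(q) (t(q) = sqrt(2*q) = sqrt(2)*sqrt(q))
Y(T) = -38 + sqrt(2)*T**(3/2) (Y(T) = (sqrt(2)*sqrt(T))*T - 38 = sqrt(2)*T**(3/2) - 38 = -38 + sqrt(2)*T**(3/2))
(R - 2278)/(Y(-30) + 3811) = (463 - 2278)/((-38 + sqrt(2)*(-30)**(3/2)) + 3811) = -1815/((-38 + sqrt(2)*(-30*I*sqrt(30))) + 3811) = -1815/((-38 - 60*I*sqrt(15)) + 3811) = -1815/(3773 - 60*I*sqrt(15))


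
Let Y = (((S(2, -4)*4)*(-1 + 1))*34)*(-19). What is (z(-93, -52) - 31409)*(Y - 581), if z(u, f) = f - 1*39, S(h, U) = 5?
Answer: 18301500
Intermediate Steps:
z(u, f) = -39 + f (z(u, f) = f - 39 = -39 + f)
Y = 0 (Y = (((5*4)*(-1 + 1))*34)*(-19) = ((20*0)*34)*(-19) = (0*34)*(-19) = 0*(-19) = 0)
(z(-93, -52) - 31409)*(Y - 581) = ((-39 - 52) - 31409)*(0 - 581) = (-91 - 31409)*(-581) = -31500*(-581) = 18301500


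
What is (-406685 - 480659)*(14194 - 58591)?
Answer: 39395411568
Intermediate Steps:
(-406685 - 480659)*(14194 - 58591) = -887344*(-44397) = 39395411568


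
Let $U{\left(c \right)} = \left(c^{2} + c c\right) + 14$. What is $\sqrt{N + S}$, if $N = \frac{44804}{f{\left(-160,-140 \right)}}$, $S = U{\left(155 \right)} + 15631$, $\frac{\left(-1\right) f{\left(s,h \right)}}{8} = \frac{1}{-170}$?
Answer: $2 \sqrt{253945} \approx 1007.9$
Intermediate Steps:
$f{\left(s,h \right)} = \frac{4}{85}$ ($f{\left(s,h \right)} = - \frac{8}{-170} = \left(-8\right) \left(- \frac{1}{170}\right) = \frac{4}{85}$)
$U{\left(c \right)} = 14 + 2 c^{2}$ ($U{\left(c \right)} = \left(c^{2} + c^{2}\right) + 14 = 2 c^{2} + 14 = 14 + 2 c^{2}$)
$S = 63695$ ($S = \left(14 + 2 \cdot 155^{2}\right) + 15631 = \left(14 + 2 \cdot 24025\right) + 15631 = \left(14 + 48050\right) + 15631 = 48064 + 15631 = 63695$)
$N = 952085$ ($N = \frac{44804}{\frac{4}{85}} = 44804 \cdot \frac{85}{4} = 952085$)
$\sqrt{N + S} = \sqrt{952085 + 63695} = \sqrt{1015780} = 2 \sqrt{253945}$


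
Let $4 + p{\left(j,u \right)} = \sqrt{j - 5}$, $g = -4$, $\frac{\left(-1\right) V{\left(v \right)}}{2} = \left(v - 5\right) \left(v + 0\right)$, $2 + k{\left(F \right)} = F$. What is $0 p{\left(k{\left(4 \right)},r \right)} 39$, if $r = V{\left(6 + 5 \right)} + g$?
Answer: $0$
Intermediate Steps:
$k{\left(F \right)} = -2 + F$
$V{\left(v \right)} = - 2 v \left(-5 + v\right)$ ($V{\left(v \right)} = - 2 \left(v - 5\right) \left(v + 0\right) = - 2 \left(-5 + v\right) v = - 2 v \left(-5 + v\right)$)
$r = -136$ ($r = 2 \left(6 + 5\right) \left(5 - \left(6 + 5\right)\right) - 4 = 2 \cdot 11 \left(5 - 11\right) - 4 = 2 \cdot 11 \left(-6\right) - 4 = -132 - 4 = -136$)
$p{\left(j,u \right)} = -4 + \sqrt{-5 + j}$ ($p{\left(j,u \right)} = -4 + \sqrt{j - 5} = -4 + \sqrt{-5 + j}$)
$0 p{\left(k{\left(4 \right)},r \right)} 39 = 0 \left(-4 + \sqrt{-5 + \left(-2 + 4\right)}\right) 39 = 0 \left(-4 + \sqrt{-5 + 2}\right) 39 = 0 \left(-4 + \sqrt{-3}\right) 39 = 0 \left(-4 + i \sqrt{3}\right) 39 = 0 \cdot 39 = 0$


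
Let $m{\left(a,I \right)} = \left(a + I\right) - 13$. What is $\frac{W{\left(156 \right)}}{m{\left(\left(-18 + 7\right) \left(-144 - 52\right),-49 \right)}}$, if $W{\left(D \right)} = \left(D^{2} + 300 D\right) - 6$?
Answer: $\frac{11855}{349} \approx 33.969$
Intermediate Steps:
$W{\left(D \right)} = -6 + D^{2} + 300 D$
$m{\left(a,I \right)} = -13 + I + a$ ($m{\left(a,I \right)} = \left(I + a\right) - 13 = -13 + I + a$)
$\frac{W{\left(156 \right)}}{m{\left(\left(-18 + 7\right) \left(-144 - 52\right),-49 \right)}} = \frac{-6 + 156^{2} + 300 \cdot 156}{-13 - 49 + \left(-18 + 7\right) \left(-144 - 52\right)} = \frac{-6 + 24336 + 46800}{-13 - 49 - -2156} = \frac{71130}{-13 - 49 + 2156} = \frac{71130}{2094} = 71130 \cdot \frac{1}{2094} = \frac{11855}{349}$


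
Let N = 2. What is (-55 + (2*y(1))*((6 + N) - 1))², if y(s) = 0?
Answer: 3025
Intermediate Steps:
(-55 + (2*y(1))*((6 + N) - 1))² = (-55 + (2*0)*((6 + 2) - 1))² = (-55 + 0*(8 - 1))² = (-55 + 0*7)² = (-55 + 0)² = (-55)² = 3025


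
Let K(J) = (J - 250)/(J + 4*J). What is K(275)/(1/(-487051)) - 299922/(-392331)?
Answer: -63689570057/7192735 ≈ -8854.7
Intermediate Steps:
K(J) = (-250 + J)/(5*J) (K(J) = (-250 + J)/((5*J)) = (-250 + J)*(1/(5*J)) = (-250 + J)/(5*J))
K(275)/(1/(-487051)) - 299922/(-392331) = ((1/5)*(-250 + 275)/275)/(1/(-487051)) - 299922/(-392331) = ((1/5)*(1/275)*25)/(-1/487051) - 299922*(-1/392331) = (1/55)*(-487051) + 99974/130777 = -487051/55 + 99974/130777 = -63689570057/7192735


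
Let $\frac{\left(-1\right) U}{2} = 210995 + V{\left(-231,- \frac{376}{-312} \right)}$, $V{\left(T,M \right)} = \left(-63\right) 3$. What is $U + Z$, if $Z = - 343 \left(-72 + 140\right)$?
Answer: $-444936$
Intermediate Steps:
$V{\left(T,M \right)} = -189$
$Z = -23324$ ($Z = \left(-343\right) 68 = -23324$)
$U = -421612$ ($U = - 2 \left(210995 - 189\right) = \left(-2\right) 210806 = -421612$)
$U + Z = -421612 - 23324 = -444936$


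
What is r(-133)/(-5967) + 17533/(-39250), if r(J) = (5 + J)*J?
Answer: -772811411/234204750 ≈ -3.2997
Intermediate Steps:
r(J) = J*(5 + J)
r(-133)/(-5967) + 17533/(-39250) = -133*(5 - 133)/(-5967) + 17533/(-39250) = -133*(-128)*(-1/5967) + 17533*(-1/39250) = 17024*(-1/5967) - 17533/39250 = -17024/5967 - 17533/39250 = -772811411/234204750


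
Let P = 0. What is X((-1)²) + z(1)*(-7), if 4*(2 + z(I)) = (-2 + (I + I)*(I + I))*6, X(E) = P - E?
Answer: -8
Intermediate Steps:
X(E) = -E (X(E) = 0 - E = -E)
z(I) = -5 + 6*I² (z(I) = -2 + ((-2 + (I + I)*(I + I))*6)/4 = -2 + ((-2 + (2*I)*(2*I))*6)/4 = -2 + ((-2 + 4*I²)*6)/4 = -2 + (-12 + 24*I²)/4 = -2 + (-3 + 6*I²) = -5 + 6*I²)
X((-1)²) + z(1)*(-7) = -1*(-1)² + (-5 + 6*1²)*(-7) = -1*1 + (-5 + 6*1)*(-7) = -1 + (-5 + 6)*(-7) = -1 + 1*(-7) = -1 - 7 = -8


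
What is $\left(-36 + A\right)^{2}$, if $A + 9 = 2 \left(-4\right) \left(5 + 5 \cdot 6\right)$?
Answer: $105625$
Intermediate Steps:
$A = -289$ ($A = -9 + 2 \left(-4\right) \left(5 + 5 \cdot 6\right) = -9 - 8 \left(5 + 30\right) = -9 - 280 = -289$)
$\left(-36 + A\right)^{2} = \left(-36 - 289\right)^{2} = \left(-325\right)^{2} = 105625$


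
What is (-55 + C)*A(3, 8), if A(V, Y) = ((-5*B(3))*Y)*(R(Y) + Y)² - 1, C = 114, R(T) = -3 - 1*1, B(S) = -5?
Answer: 188741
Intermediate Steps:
R(T) = -4 (R(T) = -3 - 1 = -4)
A(V, Y) = -1 + 25*Y*(-4 + Y)² (A(V, Y) = ((-5*(-5))*Y)*(-4 + Y)² - 1 = (25*Y)*(-4 + Y)² - 1 = 25*Y*(-4 + Y)² - 1 = -1 + 25*Y*(-4 + Y)²)
(-55 + C)*A(3, 8) = (-55 + 114)*(-1 + 25*8*(-4 + 8)²) = 59*(-1 + 25*8*4²) = 59*(-1 + 25*8*16) = 59*(-1 + 3200) = 59*3199 = 188741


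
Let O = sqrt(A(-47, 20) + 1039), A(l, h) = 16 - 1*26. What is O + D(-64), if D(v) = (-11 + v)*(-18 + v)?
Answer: 6150 + 7*sqrt(21) ≈ 6182.1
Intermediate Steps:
D(v) = (-18 + v)*(-11 + v)
A(l, h) = -10 (A(l, h) = 16 - 26 = -10)
O = 7*sqrt(21) (O = sqrt(-10 + 1039) = sqrt(1029) = 7*sqrt(21) ≈ 32.078)
O + D(-64) = 7*sqrt(21) + (198 + (-64)**2 - 29*(-64)) = 7*sqrt(21) + (198 + 4096 + 1856) = 7*sqrt(21) + 6150 = 6150 + 7*sqrt(21)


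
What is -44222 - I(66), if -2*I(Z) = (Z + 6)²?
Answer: -41630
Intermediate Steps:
I(Z) = -(6 + Z)²/2 (I(Z) = -(Z + 6)²/2 = -(6 + Z)²/2)
-44222 - I(66) = -44222 - (-1)*(6 + 66)²/2 = -44222 - (-1)*72²/2 = -44222 - (-1)*5184/2 = -44222 - 1*(-2592) = -44222 + 2592 = -41630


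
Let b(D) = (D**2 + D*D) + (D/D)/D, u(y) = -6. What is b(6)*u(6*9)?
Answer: -433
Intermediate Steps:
b(D) = 1/D + 2*D**2 (b(D) = (D**2 + D**2) + 1/D = 2*D**2 + 1/D = 1/D + 2*D**2)
b(6)*u(6*9) = ((1 + 2*6**3)/6)*(-6) = ((1 + 2*216)/6)*(-6) = ((1 + 432)/6)*(-6) = ((1/6)*433)*(-6) = (433/6)*(-6) = -433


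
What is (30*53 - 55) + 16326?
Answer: 17861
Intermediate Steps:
(30*53 - 55) + 16326 = (1590 - 55) + 16326 = 1535 + 16326 = 17861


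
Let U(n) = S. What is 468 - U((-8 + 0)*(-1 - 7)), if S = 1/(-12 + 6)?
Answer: 2809/6 ≈ 468.17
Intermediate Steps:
S = -⅙ (S = 1/(-6) = -⅙ ≈ -0.16667)
U(n) = -⅙
468 - U((-8 + 0)*(-1 - 7)) = 468 - 1*(-⅙) = 468 + ⅙ = 2809/6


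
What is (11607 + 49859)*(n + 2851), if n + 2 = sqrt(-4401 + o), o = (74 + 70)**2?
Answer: 175116634 + 2028378*sqrt(15) ≈ 1.8297e+8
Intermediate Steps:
o = 20736 (o = 144**2 = 20736)
n = -2 + 33*sqrt(15) (n = -2 + sqrt(-4401 + 20736) = -2 + sqrt(16335) = -2 + 33*sqrt(15) ≈ 125.81)
(11607 + 49859)*(n + 2851) = (11607 + 49859)*((-2 + 33*sqrt(15)) + 2851) = 61466*(2849 + 33*sqrt(15)) = 175116634 + 2028378*sqrt(15)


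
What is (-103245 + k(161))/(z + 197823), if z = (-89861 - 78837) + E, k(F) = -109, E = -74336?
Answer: 103354/45211 ≈ 2.2860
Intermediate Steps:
z = -243034 (z = (-89861 - 78837) - 74336 = -168698 - 74336 = -243034)
(-103245 + k(161))/(z + 197823) = (-103245 - 109)/(-243034 + 197823) = -103354/(-45211) = -103354*(-1/45211) = 103354/45211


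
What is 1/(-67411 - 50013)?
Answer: -1/117424 ≈ -8.5161e-6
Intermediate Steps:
1/(-67411 - 50013) = 1/(-117424) = -1/117424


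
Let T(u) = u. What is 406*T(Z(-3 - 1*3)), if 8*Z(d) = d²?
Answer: 1827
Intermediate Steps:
Z(d) = d²/8
406*T(Z(-3 - 1*3)) = 406*((-3 - 1*3)²/8) = 406*((-3 - 3)²/8) = 406*((⅛)*(-6)²) = 406*((⅛)*36) = 406*(9/2) = 1827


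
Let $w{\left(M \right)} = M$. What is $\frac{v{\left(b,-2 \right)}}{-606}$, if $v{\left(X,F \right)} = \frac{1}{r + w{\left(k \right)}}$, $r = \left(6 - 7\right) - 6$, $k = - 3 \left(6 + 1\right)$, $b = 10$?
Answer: $\frac{1}{16968} \approx 5.8934 \cdot 10^{-5}$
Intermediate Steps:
$k = -21$ ($k = \left(-3\right) 7 = -21$)
$r = -7$ ($r = -1 - 6 = -7$)
$v{\left(X,F \right)} = - \frac{1}{28}$ ($v{\left(X,F \right)} = \frac{1}{-7 - 21} = \frac{1}{-28} = - \frac{1}{28}$)
$\frac{v{\left(b,-2 \right)}}{-606} = - \frac{1}{28 \left(-606\right)} = \left(- \frac{1}{28}\right) \left(- \frac{1}{606}\right) = \frac{1}{16968}$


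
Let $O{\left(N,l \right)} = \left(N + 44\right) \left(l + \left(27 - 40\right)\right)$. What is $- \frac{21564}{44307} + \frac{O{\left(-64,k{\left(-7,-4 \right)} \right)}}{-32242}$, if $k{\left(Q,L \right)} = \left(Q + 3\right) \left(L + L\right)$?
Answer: $- \frac{37690546}{79363683} \approx -0.47491$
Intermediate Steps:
$k{\left(Q,L \right)} = 2 L \left(3 + Q\right)$ ($k{\left(Q,L \right)} = \left(3 + Q\right) 2 L = 2 L \left(3 + Q\right)$)
$O{\left(N,l \right)} = \left(-13 + l\right) \left(44 + N\right)$ ($O{\left(N,l \right)} = \left(44 + N\right) \left(l + \left(27 - 40\right)\right) = \left(44 + N\right) \left(l - 13\right) = \left(44 + N\right) \left(-13 + l\right) = \left(-13 + l\right) \left(44 + N\right)$)
$- \frac{21564}{44307} + \frac{O{\left(-64,k{\left(-7,-4 \right)} \right)}}{-32242} = - \frac{21564}{44307} + \frac{-572 - -832 + 44 \cdot 2 \left(-4\right) \left(3 - 7\right) - 64 \cdot 2 \left(-4\right) \left(3 - 7\right)}{-32242} = \left(-21564\right) \frac{1}{44307} + \left(-572 + 832 + 44 \cdot 2 \left(-4\right) \left(-4\right) - 64 \cdot 2 \left(-4\right) \left(-4\right)\right) \left(- \frac{1}{32242}\right) = - \frac{2396}{4923} + \left(-572 + 832 + 44 \cdot 32 - 2048\right) \left(- \frac{1}{32242}\right) = - \frac{2396}{4923} + \left(-572 + 832 + 1408 - 2048\right) \left(- \frac{1}{32242}\right) = - \frac{2396}{4923} - - \frac{190}{16121} = - \frac{2396}{4923} + \frac{190}{16121} = - \frac{37690546}{79363683}$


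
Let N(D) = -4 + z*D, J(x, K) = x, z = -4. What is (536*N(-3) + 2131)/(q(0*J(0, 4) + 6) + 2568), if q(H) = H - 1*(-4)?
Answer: 6419/2578 ≈ 2.4899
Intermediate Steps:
q(H) = 4 + H (q(H) = H + 4 = 4 + H)
N(D) = -4 - 4*D
(536*N(-3) + 2131)/(q(0*J(0, 4) + 6) + 2568) = (536*(-4 - 4*(-3)) + 2131)/((4 + (0*0 + 6)) + 2568) = (536*(-4 + 12) + 2131)/((4 + (0 + 6)) + 2568) = (536*8 + 2131)/((4 + 6) + 2568) = (4288 + 2131)/(10 + 2568) = 6419/2578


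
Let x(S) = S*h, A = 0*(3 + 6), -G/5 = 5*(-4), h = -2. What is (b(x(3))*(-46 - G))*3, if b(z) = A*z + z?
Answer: 2628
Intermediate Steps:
G = 100 (G = -25*(-4) = -5*(-20) = 100)
A = 0 (A = 0*9 = 0)
x(S) = -2*S (x(S) = S*(-2) = -2*S)
b(z) = z (b(z) = 0*z + z = 0 + z = z)
(b(x(3))*(-46 - G))*3 = ((-2*3)*(-46 - 1*100))*3 = -6*(-46 - 100)*3 = -6*(-146)*3 = 876*3 = 2628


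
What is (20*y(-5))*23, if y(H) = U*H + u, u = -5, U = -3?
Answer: 4600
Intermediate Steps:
y(H) = -5 - 3*H (y(H) = -3*H - 5 = -5 - 3*H)
(20*y(-5))*23 = (20*(-5 - 3*(-5)))*23 = (20*(-5 + 15))*23 = (20*10)*23 = 200*23 = 4600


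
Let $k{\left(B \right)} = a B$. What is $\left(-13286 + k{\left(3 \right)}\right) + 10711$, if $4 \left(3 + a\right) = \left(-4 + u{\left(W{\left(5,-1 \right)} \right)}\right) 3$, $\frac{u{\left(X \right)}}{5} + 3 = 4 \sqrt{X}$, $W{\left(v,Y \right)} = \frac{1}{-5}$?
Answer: $- \frac{10507}{4} + 9 i \sqrt{5} \approx -2626.8 + 20.125 i$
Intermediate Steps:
$W{\left(v,Y \right)} = - \frac{1}{5}$
$u{\left(X \right)} = -15 + 20 \sqrt{X}$ ($u{\left(X \right)} = -15 + 5 \cdot 4 \sqrt{X} = -15 + 20 \sqrt{X}$)
$a = - \frac{69}{4} + 3 i \sqrt{5}$ ($a = -3 + \frac{\left(-4 - \left(15 - 20 \sqrt{- \frac{1}{5}}\right)\right) 3}{4} = -3 + \frac{\left(-4 - \left(15 - 20 \frac{i \sqrt{5}}{5}\right)\right) 3}{4} = -3 + \frac{\left(-4 - \left(15 - 4 i \sqrt{5}\right)\right) 3}{4} = -3 + \frac{\left(-19 + 4 i \sqrt{5}\right) 3}{4} = -3 + \frac{-57 + 12 i \sqrt{5}}{4} = -3 - \left(\frac{57}{4} - 3 i \sqrt{5}\right) = - \frac{69}{4} + 3 i \sqrt{5} \approx -17.25 + 6.7082 i$)
$k{\left(B \right)} = B \left(- \frac{69}{4} + 3 i \sqrt{5}\right)$ ($k{\left(B \right)} = \left(- \frac{69}{4} + 3 i \sqrt{5}\right) B = B \left(- \frac{69}{4} + 3 i \sqrt{5}\right)$)
$\left(-13286 + k{\left(3 \right)}\right) + 10711 = \left(-13286 + \frac{3}{4} \cdot 3 \left(-23 + 4 i \sqrt{5}\right)\right) + 10711 = \left(-13286 - \left(\frac{207}{4} - 9 i \sqrt{5}\right)\right) + 10711 = \left(- \frac{53351}{4} + 9 i \sqrt{5}\right) + 10711 = - \frac{10507}{4} + 9 i \sqrt{5}$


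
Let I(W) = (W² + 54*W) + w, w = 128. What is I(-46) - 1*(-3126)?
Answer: 2886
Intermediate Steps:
I(W) = 128 + W² + 54*W (I(W) = (W² + 54*W) + 128 = 128 + W² + 54*W)
I(-46) - 1*(-3126) = (128 + (-46)² + 54*(-46)) - 1*(-3126) = (128 + 2116 - 2484) + 3126 = -240 + 3126 = 2886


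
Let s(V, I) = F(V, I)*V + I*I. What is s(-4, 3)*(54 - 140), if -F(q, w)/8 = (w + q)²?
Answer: -3526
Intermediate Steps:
F(q, w) = -8*(q + w)² (F(q, w) = -8*(w + q)² = -8*(q + w)²)
s(V, I) = I² - 8*V*(I + V)² (s(V, I) = (-8*(V + I)²)*V + I*I = (-8*(I + V)²)*V + I² = -8*V*(I + V)² + I² = I² - 8*V*(I + V)²)
s(-4, 3)*(54 - 140) = (3² - 8*(-4)*(3 - 4)²)*(54 - 140) = (9 - 8*(-4)*(-1)²)*(-86) = (9 - 8*(-4)*1)*(-86) = (9 + 32)*(-86) = 41*(-86) = -3526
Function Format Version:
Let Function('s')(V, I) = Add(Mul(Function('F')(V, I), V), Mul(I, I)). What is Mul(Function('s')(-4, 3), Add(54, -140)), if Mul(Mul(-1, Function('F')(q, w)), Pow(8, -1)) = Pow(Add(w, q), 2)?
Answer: -3526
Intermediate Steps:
Function('F')(q, w) = Mul(-8, Pow(Add(q, w), 2)) (Function('F')(q, w) = Mul(-8, Pow(Add(w, q), 2)) = Mul(-8, Pow(Add(q, w), 2)))
Function('s')(V, I) = Add(Pow(I, 2), Mul(-8, V, Pow(Add(I, V), 2))) (Function('s')(V, I) = Add(Mul(Mul(-8, Pow(Add(V, I), 2)), V), Mul(I, I)) = Add(Mul(Mul(-8, Pow(Add(I, V), 2)), V), Pow(I, 2)) = Add(Mul(-8, V, Pow(Add(I, V), 2)), Pow(I, 2)) = Add(Pow(I, 2), Mul(-8, V, Pow(Add(I, V), 2))))
Mul(Function('s')(-4, 3), Add(54, -140)) = Mul(Add(Pow(3, 2), Mul(-8, -4, Pow(Add(3, -4), 2))), Add(54, -140)) = Mul(Add(9, Mul(-8, -4, Pow(-1, 2))), -86) = Mul(Add(9, Mul(-8, -4, 1)), -86) = Mul(Add(9, 32), -86) = Mul(41, -86) = -3526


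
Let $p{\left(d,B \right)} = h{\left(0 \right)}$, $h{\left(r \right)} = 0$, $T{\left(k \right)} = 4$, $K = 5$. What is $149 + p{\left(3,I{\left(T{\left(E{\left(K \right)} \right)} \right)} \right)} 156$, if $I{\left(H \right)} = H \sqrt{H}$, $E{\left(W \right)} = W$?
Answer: $149$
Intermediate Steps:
$I{\left(H \right)} = H^{\frac{3}{2}}$
$p{\left(d,B \right)} = 0$
$149 + p{\left(3,I{\left(T{\left(E{\left(K \right)} \right)} \right)} \right)} 156 = 149 + 0 \cdot 156 = 149 + 0 = 149$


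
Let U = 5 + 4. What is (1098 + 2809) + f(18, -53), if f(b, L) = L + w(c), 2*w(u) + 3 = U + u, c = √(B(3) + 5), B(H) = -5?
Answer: 3857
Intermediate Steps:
U = 9
c = 0 (c = √(-5 + 5) = √0 = 0)
w(u) = 3 + u/2 (w(u) = -3/2 + (9 + u)/2 = -3/2 + (9/2 + u/2) = 3 + u/2)
f(b, L) = 3 + L (f(b, L) = L + (3 + (½)*0) = L + (3 + 0) = L + 3 = 3 + L)
(1098 + 2809) + f(18, -53) = (1098 + 2809) + (3 - 53) = 3907 - 50 = 3857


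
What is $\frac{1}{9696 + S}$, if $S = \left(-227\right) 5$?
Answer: $\frac{1}{8561} \approx 0.00011681$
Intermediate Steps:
$S = -1135$
$\frac{1}{9696 + S} = \frac{1}{9696 - 1135} = \frac{1}{8561}$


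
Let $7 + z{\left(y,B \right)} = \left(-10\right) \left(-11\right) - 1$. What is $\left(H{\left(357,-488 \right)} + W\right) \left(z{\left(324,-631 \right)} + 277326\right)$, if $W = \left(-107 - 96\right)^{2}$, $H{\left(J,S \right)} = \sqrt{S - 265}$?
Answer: $11432530452 + 277428 i \sqrt{753} \approx 1.1433 \cdot 10^{10} + 7.6129 \cdot 10^{6} i$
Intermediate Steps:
$H{\left(J,S \right)} = \sqrt{-265 + S}$
$z{\left(y,B \right)} = 102$ ($z{\left(y,B \right)} = -7 - -109 = -7 + \left(110 - 1\right) = -7 + 109 = 102$)
$W = 41209$ ($W = \left(-203\right)^{2} = 41209$)
$\left(H{\left(357,-488 \right)} + W\right) \left(z{\left(324,-631 \right)} + 277326\right) = \left(\sqrt{-265 - 488} + 41209\right) \left(102 + 277326\right) = \left(\sqrt{-753} + 41209\right) 277428 = \left(i \sqrt{753} + 41209\right) 277428 = \left(41209 + i \sqrt{753}\right) 277428 = 11432530452 + 277428 i \sqrt{753}$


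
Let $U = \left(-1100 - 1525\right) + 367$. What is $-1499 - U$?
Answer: $759$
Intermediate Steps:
$U = -2258$ ($U = -2625 + 367 = -2258$)
$-1499 - U = -1499 - -2258 = -1499 + 2258 = 759$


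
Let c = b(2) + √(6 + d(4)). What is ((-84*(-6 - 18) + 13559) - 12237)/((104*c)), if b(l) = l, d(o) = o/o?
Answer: -1669/78 + 1669*√7/156 ≈ 6.9087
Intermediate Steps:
d(o) = 1
c = 2 + √7 (c = 2 + √(6 + 1) = 2 + √7 ≈ 4.6458)
((-84*(-6 - 18) + 13559) - 12237)/((104*c)) = ((-84*(-6 - 18) + 13559) - 12237)/((104*(2 + √7))) = ((-84*(-24) + 13559) - 12237)/(208 + 104*√7) = ((2016 + 13559) - 12237)/(208 + 104*√7) = (15575 - 12237)/(208 + 104*√7) = 3338/(208 + 104*√7)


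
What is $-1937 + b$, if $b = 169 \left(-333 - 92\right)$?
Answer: $-73762$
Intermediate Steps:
$b = -71825$ ($b = 169 \left(-425\right) = -71825$)
$-1937 + b = -1937 - 71825 = -73762$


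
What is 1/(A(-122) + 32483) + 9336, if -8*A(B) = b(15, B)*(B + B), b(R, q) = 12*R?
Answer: 354515929/37973 ≈ 9336.0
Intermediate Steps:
A(B) = -45*B (A(B) = -12*15*(B + B)/8 = -45*2*B/2 = -45*B)
1/(A(-122) + 32483) + 9336 = 1/(-45*(-122) + 32483) + 9336 = 1/(5490 + 32483) + 9336 = 1/37973 + 9336 = 354515929/37973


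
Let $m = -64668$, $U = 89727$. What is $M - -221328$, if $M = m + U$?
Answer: $246387$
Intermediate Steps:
$M = 25059$ ($M = -64668 + 89727 = 25059$)
$M - -221328 = 25059 - -221328 = 25059 + 221328 = 246387$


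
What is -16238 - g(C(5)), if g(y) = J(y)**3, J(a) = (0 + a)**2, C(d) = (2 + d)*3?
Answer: -85782359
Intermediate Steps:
C(d) = 6 + 3*d
J(a) = a**2
g(y) = y**6 (g(y) = (y**2)**3 = y**6)
-16238 - g(C(5)) = -16238 - (6 + 3*5)**6 = -16238 - (6 + 15)**6 = -16238 - 1*21**6 = -16238 - 1*85766121 = -16238 - 85766121 = -85782359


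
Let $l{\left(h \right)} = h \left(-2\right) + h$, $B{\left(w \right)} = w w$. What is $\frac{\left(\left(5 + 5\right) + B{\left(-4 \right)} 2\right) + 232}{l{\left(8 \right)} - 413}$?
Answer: $- \frac{274}{421} \approx -0.65083$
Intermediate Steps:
$B{\left(w \right)} = w^{2}$
$l{\left(h \right)} = - h$ ($l{\left(h \right)} = - 2 h + h = - h$)
$\frac{\left(\left(5 + 5\right) + B{\left(-4 \right)} 2\right) + 232}{l{\left(8 \right)} - 413} = \frac{\left(\left(5 + 5\right) + \left(-4\right)^{2} \cdot 2\right) + 232}{\left(-1\right) 8 - 413} = \frac{\left(10 + 16 \cdot 2\right) + 232}{-8 - 413} = \frac{\left(10 + 32\right) + 232}{-421} = \left(42 + 232\right) \left(- \frac{1}{421}\right) = 274 \left(- \frac{1}{421}\right) = - \frac{274}{421}$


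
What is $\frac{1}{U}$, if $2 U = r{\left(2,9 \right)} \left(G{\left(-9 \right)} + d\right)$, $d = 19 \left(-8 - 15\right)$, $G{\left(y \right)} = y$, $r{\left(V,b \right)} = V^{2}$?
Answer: $- \frac{1}{892} \approx -0.0011211$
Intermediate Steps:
$d = -437$ ($d = 19 \left(-23\right) = -437$)
$U = -892$ ($U = \frac{2^{2} \left(-9 - 437\right)}{2} = \frac{4 \left(-446\right)}{2} = \frac{1}{2} \left(-1784\right) = -892$)
$\frac{1}{U} = \frac{1}{-892} = - \frac{1}{892}$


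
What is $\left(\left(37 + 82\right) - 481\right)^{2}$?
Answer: $131044$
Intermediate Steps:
$\left(\left(37 + 82\right) - 481\right)^{2} = \left(119 - 481\right)^{2} = \left(-362\right)^{2} = 131044$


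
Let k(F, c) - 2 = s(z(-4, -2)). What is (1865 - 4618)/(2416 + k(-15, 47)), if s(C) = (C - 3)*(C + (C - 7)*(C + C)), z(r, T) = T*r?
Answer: -2753/2538 ≈ -1.0847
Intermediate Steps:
s(C) = (-3 + C)*(C + 2*C*(-7 + C)) (s(C) = (-3 + C)*(C + (-7 + C)*(2*C)) = (-3 + C)*(C + 2*C*(-7 + C)))
k(F, c) = 122 (k(F, c) = 2 + (-2*(-4))*(39 - (-38)*(-4) + 2*(-2*(-4))²) = 2 + 8*(39 - 19*8 + 2*8²) = 2 + 8*(39 - 152 + 2*64) = 2 + 8*(39 - 152 + 128) = 2 + 8*15 = 2 + 120 = 122)
(1865 - 4618)/(2416 + k(-15, 47)) = (1865 - 4618)/(2416 + 122) = -2753/2538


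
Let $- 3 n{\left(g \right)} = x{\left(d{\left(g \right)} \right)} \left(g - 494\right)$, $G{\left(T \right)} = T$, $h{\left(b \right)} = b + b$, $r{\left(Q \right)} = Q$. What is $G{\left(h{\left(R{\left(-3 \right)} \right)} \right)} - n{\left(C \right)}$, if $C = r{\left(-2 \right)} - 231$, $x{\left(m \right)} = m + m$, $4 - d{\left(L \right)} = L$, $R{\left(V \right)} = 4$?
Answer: $-114858$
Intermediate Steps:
$d{\left(L \right)} = 4 - L$
$h{\left(b \right)} = 2 b$
$x{\left(m \right)} = 2 m$
$C = -233$ ($C = -2 - 231 = -233$)
$n{\left(g \right)} = - \frac{\left(-494 + g\right) \left(8 - 2 g\right)}{3}$ ($n{\left(g \right)} = - \frac{2 \left(4 - g\right) \left(g - 494\right)}{3} = - \frac{\left(8 - 2 g\right) \left(-494 + g\right)}{3} = - \frac{\left(-494 + g\right) \left(8 - 2 g\right)}{3}$)
$G{\left(h{\left(R{\left(-3 \right)} \right)} \right)} - n{\left(C \right)} = 2 \cdot 4 - \frac{2 \left(-494 - 233\right) \left(-4 - 233\right)}{3} = 8 - \frac{2}{3} \left(-727\right) \left(-237\right) = 8 - 114866 = -114858$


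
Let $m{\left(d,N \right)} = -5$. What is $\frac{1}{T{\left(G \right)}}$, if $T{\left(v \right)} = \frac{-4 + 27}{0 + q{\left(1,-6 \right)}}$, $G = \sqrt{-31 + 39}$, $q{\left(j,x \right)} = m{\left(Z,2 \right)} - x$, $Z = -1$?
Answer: $\frac{1}{23} \approx 0.043478$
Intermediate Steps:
$q{\left(j,x \right)} = -5 - x$
$G = 2 \sqrt{2}$ ($G = \sqrt{8} = 2 \sqrt{2} \approx 2.8284$)
$T{\left(v \right)} = 23$ ($T{\left(v \right)} = \frac{-4 + 27}{0 - -1} = \frac{23}{0 + \left(-5 + 6\right)} = \frac{23}{0 + 1} = \frac{23}{1} = 23 \cdot 1 = 23$)
$\frac{1}{T{\left(G \right)}} = \frac{1}{23}$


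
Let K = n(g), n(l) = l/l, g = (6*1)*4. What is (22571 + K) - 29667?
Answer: -7095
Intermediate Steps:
g = 24 (g = 6*4 = 24)
n(l) = 1
K = 1
(22571 + K) - 29667 = (22571 + 1) - 29667 = 22572 - 29667 = -7095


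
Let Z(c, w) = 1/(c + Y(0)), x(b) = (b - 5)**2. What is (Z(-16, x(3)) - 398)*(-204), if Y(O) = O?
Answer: 324819/4 ≈ 81205.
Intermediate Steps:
x(b) = (-5 + b)**2
Z(c, w) = 1/c (Z(c, w) = 1/(c + 0) = 1/c)
(Z(-16, x(3)) - 398)*(-204) = (1/(-16) - 398)*(-204) = (-1/16 - 398)*(-204) = -6369/16*(-204) = 324819/4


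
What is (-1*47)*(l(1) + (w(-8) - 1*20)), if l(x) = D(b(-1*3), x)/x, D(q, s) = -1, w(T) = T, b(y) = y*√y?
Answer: 1363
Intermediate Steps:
b(y) = y^(3/2)
l(x) = -1/x
(-1*47)*(l(1) + (w(-8) - 1*20)) = (-1*47)*(-1/1 + (-8 - 1*20)) = -47*(-1*1 + (-8 - 20)) = -47*(-1 - 28) = -47*(-29) = 1363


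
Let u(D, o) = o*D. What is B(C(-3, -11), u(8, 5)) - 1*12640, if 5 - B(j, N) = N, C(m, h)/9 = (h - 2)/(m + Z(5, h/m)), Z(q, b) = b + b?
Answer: -12675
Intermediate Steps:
Z(q, b) = 2*b
u(D, o) = D*o
C(m, h) = 9*(-2 + h)/(m + 2*h/m) (C(m, h) = 9*((h - 2)/(m + 2*(h/m))) = 9*((-2 + h)/(m + 2*h/m)) = 9*(-2 + h)/(m + 2*h/m))
B(j, N) = 5 - N
B(C(-3, -11), u(8, 5)) - 1*12640 = (5 - 8*5) - 1*12640 = (5 - 1*40) - 12640 = (5 - 40) - 12640 = -35 - 12640 = -12675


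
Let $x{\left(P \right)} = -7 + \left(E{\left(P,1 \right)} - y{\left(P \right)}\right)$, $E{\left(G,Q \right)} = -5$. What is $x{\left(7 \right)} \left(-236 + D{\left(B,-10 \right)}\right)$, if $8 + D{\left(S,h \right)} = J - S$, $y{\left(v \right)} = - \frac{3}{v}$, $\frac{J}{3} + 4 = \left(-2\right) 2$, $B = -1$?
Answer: $\frac{21627}{7} \approx 3089.6$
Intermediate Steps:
$J = -24$ ($J = -12 + 3 \left(\left(-2\right) 2\right) = -12 + 3 \left(-4\right) = -12 - 12 = -24$)
$x{\left(P \right)} = -12 + \frac{3}{P}$ ($x{\left(P \right)} = -7 - \left(5 - \frac{3}{P}\right) = -12 + \frac{3}{P}$)
$D{\left(S,h \right)} = -32 - S$ ($D{\left(S,h \right)} = -8 - \left(24 + S\right) = -32 - S$)
$x{\left(7 \right)} \left(-236 + D{\left(B,-10 \right)}\right) = \left(-12 + \frac{3}{7}\right) \left(-236 - 31\right) = \left(- \frac{81}{7}\right) \left(-267\right) = \frac{21627}{7}$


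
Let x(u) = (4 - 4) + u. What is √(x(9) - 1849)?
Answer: 4*I*√115 ≈ 42.895*I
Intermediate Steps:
x(u) = u (x(u) = 0 + u = u)
√(x(9) - 1849) = √(9 - 1849) = √(-1840) = 4*I*√115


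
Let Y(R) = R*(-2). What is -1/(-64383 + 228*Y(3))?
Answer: 1/65751 ≈ 1.5209e-5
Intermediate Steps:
Y(R) = -2*R
-1/(-64383 + 228*Y(3)) = -1/(-64383 + 228*(-2*3)) = -1/(-64383 + 228*(-6)) = -1/(-64383 - 1368) = -1/(-65751) = -1*(-1/65751) = 1/65751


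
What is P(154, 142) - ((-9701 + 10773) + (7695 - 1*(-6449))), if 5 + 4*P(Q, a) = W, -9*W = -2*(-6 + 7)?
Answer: -547819/36 ≈ -15217.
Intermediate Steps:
W = 2/9 (W = -(-2)*(-6 + 7)/9 = -(-2)/9 = -⅑*(-2) = 2/9 ≈ 0.22222)
P(Q, a) = -43/36 (P(Q, a) = -5/4 + (¼)*(2/9) = -5/4 + 1/18 = -43/36)
P(154, 142) - ((-9701 + 10773) + (7695 - 1*(-6449))) = -43/36 - ((-9701 + 10773) + (7695 - 1*(-6449))) = -43/36 - (1072 + (7695 + 6449)) = -43/36 - (1072 + 14144) = -43/36 - 1*15216 = -43/36 - 15216 = -547819/36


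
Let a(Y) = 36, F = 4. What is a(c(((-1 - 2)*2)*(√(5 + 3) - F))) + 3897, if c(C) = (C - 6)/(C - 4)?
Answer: 3933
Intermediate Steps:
c(C) = (-6 + C)/(-4 + C)
a(c(((-1 - 2)*2)*(√(5 + 3) - F))) + 3897 = 36 + 3897 = 3933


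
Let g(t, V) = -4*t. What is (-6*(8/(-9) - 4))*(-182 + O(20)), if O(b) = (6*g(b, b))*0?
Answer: -16016/3 ≈ -5338.7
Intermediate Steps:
O(b) = 0 (O(b) = (6*(-4*b))*0 = -24*b*0 = 0)
(-6*(8/(-9) - 4))*(-182 + O(20)) = (-6*(8/(-9) - 4))*(-182 + 0) = -6*(8*(-⅑) - 4)*(-182) = -6*(-8/9 - 4)*(-182) = -6*(-44/9)*(-182) = (88/3)*(-182) = -16016/3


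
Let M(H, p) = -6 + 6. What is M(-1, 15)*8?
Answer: 0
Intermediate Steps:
M(H, p) = 0
M(-1, 15)*8 = 0*8 = 0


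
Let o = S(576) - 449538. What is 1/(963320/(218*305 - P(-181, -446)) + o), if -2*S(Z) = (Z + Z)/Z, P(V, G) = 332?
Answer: -33079/14869818921 ≈ -2.2246e-6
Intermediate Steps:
S(Z) = -1 (S(Z) = -(Z + Z)/(2*Z) = -2*Z/(2*Z) = -1/2*2 = -1)
o = -449539 (o = -1 - 449538 = -449539)
1/(963320/(218*305 - P(-181, -446)) + o) = 1/(963320/(218*305 - 1*332) - 449539) = 1/(963320/(66490 - 332) - 449539) = 1/(963320/66158 - 449539) = 1/(963320*(1/66158) - 449539) = 1/(481660/33079 - 449539) = 1/(-14869818921/33079) = -33079/14869818921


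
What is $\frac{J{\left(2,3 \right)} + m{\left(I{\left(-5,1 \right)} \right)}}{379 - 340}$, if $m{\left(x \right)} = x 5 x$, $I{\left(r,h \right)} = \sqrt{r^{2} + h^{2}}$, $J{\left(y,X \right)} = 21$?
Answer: $\frac{151}{39} \approx 3.8718$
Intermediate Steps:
$I{\left(r,h \right)} = \sqrt{h^{2} + r^{2}}$
$m{\left(x \right)} = 5 x^{2}$ ($m{\left(x \right)} = 5 x x = 5 x^{2}$)
$\frac{J{\left(2,3 \right)} + m{\left(I{\left(-5,1 \right)} \right)}}{379 - 340} = \frac{21 + 5 \left(\sqrt{1^{2} + \left(-5\right)^{2}}\right)^{2}}{379 - 340} = \frac{21 + 5 \left(\sqrt{1 + 25}\right)^{2}}{379 - 340} = \frac{21 + 5 \left(\sqrt{26}\right)^{2}}{39} = \left(21 + 5 \cdot 26\right) \frac{1}{39} = \left(21 + 130\right) \frac{1}{39} = 151 \cdot \frac{1}{39} = \frac{151}{39}$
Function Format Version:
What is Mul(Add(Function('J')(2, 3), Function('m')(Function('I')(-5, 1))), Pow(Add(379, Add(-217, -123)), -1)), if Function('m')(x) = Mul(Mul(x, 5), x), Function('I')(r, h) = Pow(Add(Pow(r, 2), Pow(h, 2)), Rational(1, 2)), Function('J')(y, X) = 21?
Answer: Rational(151, 39) ≈ 3.8718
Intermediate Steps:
Function('I')(r, h) = Pow(Add(Pow(h, 2), Pow(r, 2)), Rational(1, 2))
Function('m')(x) = Mul(5, Pow(x, 2)) (Function('m')(x) = Mul(Mul(5, x), x) = Mul(5, Pow(x, 2)))
Mul(Add(Function('J')(2, 3), Function('m')(Function('I')(-5, 1))), Pow(Add(379, Add(-217, -123)), -1)) = Mul(Add(21, Mul(5, Pow(Pow(Add(Pow(1, 2), Pow(-5, 2)), Rational(1, 2)), 2))), Pow(Add(379, Add(-217, -123)), -1)) = Mul(Add(21, Mul(5, Pow(Pow(Add(1, 25), Rational(1, 2)), 2))), Pow(Add(379, -340), -1)) = Mul(Add(21, Mul(5, Pow(Pow(26, Rational(1, 2)), 2))), Pow(39, -1)) = Mul(Add(21, Mul(5, 26)), Rational(1, 39)) = Mul(Add(21, 130), Rational(1, 39)) = Mul(151, Rational(1, 39)) = Rational(151, 39)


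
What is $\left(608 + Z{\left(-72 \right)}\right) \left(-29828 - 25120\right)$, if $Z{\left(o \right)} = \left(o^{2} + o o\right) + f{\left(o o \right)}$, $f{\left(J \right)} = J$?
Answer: $-887959680$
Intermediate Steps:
$Z{\left(o \right)} = 3 o^{2}$ ($Z{\left(o \right)} = \left(o^{2} + o o\right) + o o = \left(o^{2} + o^{2}\right) + o^{2} = 2 o^{2} + o^{2} = 3 o^{2}$)
$\left(608 + Z{\left(-72 \right)}\right) \left(-29828 - 25120\right) = \left(608 + 3 \left(-72\right)^{2}\right) \left(-29828 - 25120\right) = \left(608 + 3 \cdot 5184\right) \left(-54948\right) = \left(608 + 15552\right) \left(-54948\right) = 16160 \left(-54948\right) = -887959680$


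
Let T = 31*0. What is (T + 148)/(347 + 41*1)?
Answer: 37/97 ≈ 0.38144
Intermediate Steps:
T = 0
(T + 148)/(347 + 41*1) = (0 + 148)/(347 + 41*1) = 148/(347 + 41) = 148/388 = 148*(1/388) = 37/97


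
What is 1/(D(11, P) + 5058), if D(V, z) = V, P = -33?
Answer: 1/5069 ≈ 0.00019728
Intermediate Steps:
1/(D(11, P) + 5058) = 1/(11 + 5058) = 1/5069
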